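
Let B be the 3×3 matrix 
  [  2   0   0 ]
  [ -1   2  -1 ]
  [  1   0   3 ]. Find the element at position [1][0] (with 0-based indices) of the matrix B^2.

-5

Characteristic polynomial: s^3 - 7s^2 + 16s - 12 = (s - 3)(s - 2)^2, so the eigenvalues are 2, 2, 3.
s=3: eigenvector (0, -1, 1).
s=2: eigenvector (1, 1, -1).
s=2: eigenvector (1, 0, -1).
P = [[0, 1, 1], [-1, 1, 0], [1, -1, -1]], D = diag(3, 2, 2), P⁻¹ = [[1, 0, 1], [1, 1, 1], [0, -1, -1]].
B² = P·diag(9, 4, 4)·P⁻¹ = [[4, 0, 0], [-5, 4, -5], [5, 0, 9]].
The requested entry is -5.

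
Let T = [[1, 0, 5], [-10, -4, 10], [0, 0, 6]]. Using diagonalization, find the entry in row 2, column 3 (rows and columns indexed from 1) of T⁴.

Characteristic polynomial: μ^3 - 3μ^2 - 22μ + 24 = (μ - 6)(μ - 1)(μ + 4), so the eigenvalues are -4, 1, 6.
μ=1: eigenvector (1, -2, 0).
μ=-4: eigenvector (0, 1, 0).
μ=6: eigenvector (1, 0, 1).
P = [[1, 0, 1], [-2, 1, 0], [0, 0, 1]], D = diag(1, -4, 6), P⁻¹ = [[1, 0, -1], [2, 1, -2], [0, 0, 1]].
T⁴ = P·diag(1, 256, 1296)·P⁻¹ = [[1, 0, 1295], [510, 256, -510], [0, 0, 1296]].
The requested entry is -510.

-510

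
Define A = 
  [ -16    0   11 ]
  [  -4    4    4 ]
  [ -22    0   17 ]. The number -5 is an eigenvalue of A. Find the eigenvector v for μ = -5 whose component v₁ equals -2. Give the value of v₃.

-2

A + 5I = [[-11, 0, 11], [-4, 9, 4], [-22, 0, 22]].
Solving (A + 5I)v = 0 gives the eigenspace spanned by (-2, 0, -2).
With v₁ = -2, v = (-2, 0, -2), so v₃ = -2.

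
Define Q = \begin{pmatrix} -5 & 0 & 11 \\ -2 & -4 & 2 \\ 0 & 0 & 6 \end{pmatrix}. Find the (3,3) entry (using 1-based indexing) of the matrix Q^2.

Characteristic polynomial: λ^3 + 3λ^2 - 34λ - 120 = (λ - 6)(λ + 4)(λ + 5), so the eigenvalues are -5, -4, 6.
λ=-5: eigenvector (1, 2, 0).
λ=-4: eigenvector (0, 1, 0).
λ=6: eigenvector (1, 0, 1).
P = [[1, 0, 1], [2, 1, 0], [0, 0, 1]], D = diag(-5, -4, 6), P⁻¹ = [[1, 0, -1], [-2, 1, 2], [0, 0, 1]].
Q² = P·diag(25, 16, 36)·P⁻¹ = [[25, 0, 11], [18, 16, -18], [0, 0, 36]].
The requested entry is 36.

36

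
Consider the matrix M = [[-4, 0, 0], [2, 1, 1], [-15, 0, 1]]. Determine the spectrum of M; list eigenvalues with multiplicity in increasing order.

-4, 1, 1

Characteristic polynomial: p(λ) = λ^3 + 2λ^2 - 7λ + 4 = (λ - 1)^2(λ + 4).
Roots (with multiplicity): -4, 1, 1.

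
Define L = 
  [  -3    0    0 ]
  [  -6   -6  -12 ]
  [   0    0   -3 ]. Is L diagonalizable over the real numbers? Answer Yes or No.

Yes

Characteristic polynomial: p(λ) = λ^3 + 12λ^2 + 45λ + 54 = (λ + 3)^2(λ + 6).
λ = -3 has algebraic multiplicity 2; rank(L + 3I) = 1, so geometric multiplicity = 2.
Every eigenvalue has geometric = algebraic multiplicity, so L is diagonalizable.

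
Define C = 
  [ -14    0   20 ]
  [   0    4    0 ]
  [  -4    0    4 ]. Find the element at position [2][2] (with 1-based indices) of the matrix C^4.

Characteristic polynomial: t^3 + 6t^2 - 16t - 96 = (t - 4)(t + 4)(t + 6), so the eigenvalues are -6, -4, 4.
t=-6: eigenvector (5, 0, 2).
t=4: eigenvector (0, 1, 0).
t=-4: eigenvector (2, 0, 1).
P = [[5, 0, 2], [0, 1, 0], [2, 0, 1]], D = diag(-6, 4, -4), P⁻¹ = [[1, 0, -2], [0, 1, 0], [-2, 0, 5]].
C⁴ = P·diag(1296, 256, 256)·P⁻¹ = [[5456, 0, -10400], [0, 256, 0], [2080, 0, -3904]].
The requested entry is 256.

256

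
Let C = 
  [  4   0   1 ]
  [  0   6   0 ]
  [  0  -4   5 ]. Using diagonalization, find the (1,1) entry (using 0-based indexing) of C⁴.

1296

Characteristic polynomial: t^3 - 15t^2 + 74t - 120 = (t - 6)(t - 5)(t - 4), so the eigenvalues are 4, 5, 6.
t=6: eigenvector (-2, 1, -4).
t=4: eigenvector (1, 0, 0).
t=5: eigenvector (1, 0, 1).
P = [[-2, 1, 1], [1, 0, 0], [-4, 0, 1]], D = diag(6, 4, 5), P⁻¹ = [[0, 1, 0], [1, -2, -1], [0, 4, 1]].
C⁴ = P·diag(1296, 256, 625)·P⁻¹ = [[256, -604, 369], [0, 1296, 0], [0, -2684, 625]].
The requested entry is 1296.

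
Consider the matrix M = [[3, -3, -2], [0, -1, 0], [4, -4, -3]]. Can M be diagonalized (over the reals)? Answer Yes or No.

No

Characteristic polynomial: p(r) = r^3 + r^2 - r - 1 = (r - 1)(r + 1)^2.
r = -1 has algebraic multiplicity 2; rank(M + 1I) = 2, so geometric multiplicity = 1.
Geometric multiplicity < algebraic multiplicity, so M is not diagonalizable.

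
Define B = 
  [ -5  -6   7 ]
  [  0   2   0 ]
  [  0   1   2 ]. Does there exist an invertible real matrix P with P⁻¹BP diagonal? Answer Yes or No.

Characteristic polynomial: p(μ) = μ^3 + μ^2 - 16μ + 20 = (μ - 2)^2(μ + 5).
μ = 2 has algebraic multiplicity 2; rank(B − 2I) = 2, so geometric multiplicity = 1.
Geometric multiplicity < algebraic multiplicity, so B is not diagonalizable.

No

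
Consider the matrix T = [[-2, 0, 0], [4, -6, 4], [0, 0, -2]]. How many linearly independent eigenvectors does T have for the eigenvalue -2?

T + 2I = [[0, 0, 0], [4, -4, 4], [0, 0, 0]].
This matrix has rank 1, so its null space has dimension 3 − 1 = 2.

2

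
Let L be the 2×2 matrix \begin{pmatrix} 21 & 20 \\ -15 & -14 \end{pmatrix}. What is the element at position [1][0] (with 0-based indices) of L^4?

Characteristic polynomial: s^2 - 7s + 6 = (s - 6)(s - 1), so the eigenvalues are 1, 6.
s=6: eigenvector (4, -3).
s=1: eigenvector (-1, 1).
P = [[4, -1], [-3, 1]], D = diag(6, 1), P⁻¹ = [[1, 1], [3, 4]].
L⁴ = P·diag(1296, 1)·P⁻¹ = [[5181, 5180], [-3885, -3884]].
The requested entry is -3885.

-3885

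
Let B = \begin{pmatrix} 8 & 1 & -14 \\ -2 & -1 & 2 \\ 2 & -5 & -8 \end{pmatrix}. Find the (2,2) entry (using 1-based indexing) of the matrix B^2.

-11

Characteristic polynomial: λ^3 + λ^2 - 24λ + 36 = (λ - 3)(λ - 2)(λ + 6), so the eigenvalues are -6, 2, 3.
λ=2: eigenvector (-5, 2, -2).
λ=3: eigenvector (-3, 1, -1).
λ=-6: eigenvector (1, 0, 1).
P = [[-5, -3, 1], [2, 1, 0], [-2, -1, 1]], D = diag(2, 3, -6), P⁻¹ = [[1, 2, -1], [-2, -3, 2], [0, 1, 1]].
B² = P·diag(4, 9, 36)·P⁻¹ = [[34, 77, 2], [-10, -11, 10], [10, 47, 26]].
The requested entry is -11.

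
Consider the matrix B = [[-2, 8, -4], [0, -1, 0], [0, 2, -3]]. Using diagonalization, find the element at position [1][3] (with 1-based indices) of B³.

-76

Characteristic polynomial: s^3 + 6s^2 + 11s + 6 = (s + 1)(s + 2)(s + 3), so the eigenvalues are -3, -2, -1.
s=-3: eigenvector (4, 0, 1).
s=-1: eigenvector (4, 1, 1).
s=-2: eigenvector (1, 0, 0).
P = [[4, 4, 1], [0, 1, 0], [1, 1, 0]], D = diag(-3, -1, -2), P⁻¹ = [[0, -1, 1], [0, 1, 0], [1, 0, -4]].
B³ = P·diag(-27, -1, -8)·P⁻¹ = [[-8, 104, -76], [0, -1, 0], [0, 26, -27]].
The requested entry is -76.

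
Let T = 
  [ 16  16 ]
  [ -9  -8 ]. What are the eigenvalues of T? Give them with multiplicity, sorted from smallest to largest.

4, 4

Characteristic polynomial: p(λ) = λ^2 - 8λ + 16 = (λ - 4)^2.
Roots (with multiplicity): 4, 4.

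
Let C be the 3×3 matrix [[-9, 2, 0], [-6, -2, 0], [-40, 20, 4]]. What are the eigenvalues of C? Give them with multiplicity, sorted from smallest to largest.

-6, -5, 4

Characteristic polynomial: p(μ) = μ^3 + 7μ^2 - 14μ - 120 = (μ - 4)(μ + 5)(μ + 6).
Roots (with multiplicity): -6, -5, 4.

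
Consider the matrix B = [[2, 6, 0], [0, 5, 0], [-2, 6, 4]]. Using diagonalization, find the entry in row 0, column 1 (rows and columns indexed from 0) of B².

Characteristic polynomial: λ^3 - 11λ^2 + 38λ - 40 = (λ - 5)(λ - 4)(λ - 2), so the eigenvalues are 2, 4, 5.
λ=2: eigenvector (1, 0, 1).
λ=5: eigenvector (2, 1, 2).
λ=4: eigenvector (0, 0, 1).
P = [[1, 2, 0], [0, 1, 0], [1, 2, 1]], D = diag(2, 5, 4), P⁻¹ = [[1, -2, 0], [0, 1, 0], [-1, 0, 1]].
B² = P·diag(4, 25, 16)·P⁻¹ = [[4, 42, 0], [0, 25, 0], [-12, 42, 16]].
The requested entry is 42.

42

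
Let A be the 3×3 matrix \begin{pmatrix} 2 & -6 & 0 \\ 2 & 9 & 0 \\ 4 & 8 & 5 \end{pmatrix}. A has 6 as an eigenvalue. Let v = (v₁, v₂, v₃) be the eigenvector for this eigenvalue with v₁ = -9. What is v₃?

12

A − 6I = [[-4, -6, 0], [2, 3, 0], [4, 8, -1]].
Solving (A − 6I)v = 0 gives the eigenspace spanned by (-9, 6, 12).
With v₁ = -9, v = (-9, 6, 12), so v₃ = 12.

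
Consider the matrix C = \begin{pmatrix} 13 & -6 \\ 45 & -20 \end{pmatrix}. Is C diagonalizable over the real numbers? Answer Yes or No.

Yes

Characteristic polynomial: p(λ) = λ^2 + 7λ + 10 = (λ + 2)(λ + 5).
All 2 eigenvalues are distinct, so C is diagonalizable.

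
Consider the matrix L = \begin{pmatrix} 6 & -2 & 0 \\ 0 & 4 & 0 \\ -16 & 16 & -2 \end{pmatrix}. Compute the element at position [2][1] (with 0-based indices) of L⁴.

Characteristic polynomial: μ^3 - 8μ^2 + 4μ + 48 = (μ - 6)(μ - 4)(μ + 2), so the eigenvalues are -2, 4, 6.
μ=6: eigenvector (1, 0, -2).
μ=4: eigenvector (1, 1, 0).
μ=-2: eigenvector (0, 0, 1).
P = [[1, 1, 0], [0, 1, 0], [-2, 0, 1]], D = diag(6, 4, -2), P⁻¹ = [[1, -1, 0], [0, 1, 0], [2, -2, 1]].
L⁴ = P·diag(1296, 256, 16)·P⁻¹ = [[1296, -1040, 0], [0, 256, 0], [-2560, 2560, 16]].
The requested entry is 2560.

2560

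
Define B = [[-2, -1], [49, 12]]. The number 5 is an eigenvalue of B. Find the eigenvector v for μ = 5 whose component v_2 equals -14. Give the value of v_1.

B − 5I = [[-7, -1], [49, 7]].
Solving (B − 5I)v = 0 gives the eigenspace spanned by (2, -14).
With v_2 = -14, v = (2, -14), so v_1 = 2.

2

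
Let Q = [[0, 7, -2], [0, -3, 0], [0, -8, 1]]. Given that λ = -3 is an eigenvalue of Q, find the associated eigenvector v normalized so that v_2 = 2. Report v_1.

Q + 3I = [[3, 7, -2], [0, 0, 0], [0, -8, 4]].
Solving (Q + 3I)v = 0 gives the eigenspace spanned by (-2, 2, 4).
With v_2 = 2, v = (-2, 2, 4), so v_1 = -2.

-2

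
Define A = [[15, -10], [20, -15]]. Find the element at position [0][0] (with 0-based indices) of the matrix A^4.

625

Characteristic polynomial: s^2 - 25 = (s - 5)(s + 5), so the eigenvalues are -5, 5.
s=5: eigenvector (1, 1).
s=-5: eigenvector (1, 2).
P = [[1, 1], [1, 2]], D = diag(5, -5), P⁻¹ = [[2, -1], [-1, 1]].
A⁴ = P·diag(625, 625)·P⁻¹ = [[625, 0], [0, 625]].
The requested entry is 625.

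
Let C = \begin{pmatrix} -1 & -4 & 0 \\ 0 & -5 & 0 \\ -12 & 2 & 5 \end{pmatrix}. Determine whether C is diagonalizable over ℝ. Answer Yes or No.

Yes

Characteristic polynomial: p(λ) = λ^3 + λ^2 - 25λ - 25 = (λ - 5)(λ + 1)(λ + 5).
All 3 eigenvalues are distinct, so C is diagonalizable.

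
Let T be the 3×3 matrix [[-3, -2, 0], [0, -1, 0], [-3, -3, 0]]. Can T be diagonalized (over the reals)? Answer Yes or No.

Yes

Characteristic polynomial: p(r) = r^3 + 4r^2 + 3r = r(r + 1)(r + 3).
All 3 eigenvalues are distinct, so T is diagonalizable.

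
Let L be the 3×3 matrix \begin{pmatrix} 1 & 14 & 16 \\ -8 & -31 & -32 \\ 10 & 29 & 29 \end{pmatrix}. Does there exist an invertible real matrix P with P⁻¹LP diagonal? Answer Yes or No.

No

Characteristic polynomial: p(λ) = λ^3 + λ^2 - 21λ - 45 = (λ - 5)(λ + 3)^2.
λ = -3 has algebraic multiplicity 2; rank(L + 3I) = 2, so geometric multiplicity = 1.
Geometric multiplicity < algebraic multiplicity, so L is not diagonalizable.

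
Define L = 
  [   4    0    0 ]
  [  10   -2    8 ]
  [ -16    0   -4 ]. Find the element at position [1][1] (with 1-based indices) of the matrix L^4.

256

Characteristic polynomial: λ^3 + 2λ^2 - 16λ - 32 = (λ - 4)(λ + 2)(λ + 4), so the eigenvalues are -4, -2, 4.
λ=4: eigenvector (1, -1, -2).
λ=-2: eigenvector (0, 1, 0).
λ=-4: eigenvector (0, -4, 1).
P = [[1, 0, 0], [-1, 1, -4], [-2, 0, 1]], D = diag(4, -2, -4), P⁻¹ = [[1, 0, 0], [9, 1, 4], [2, 0, 1]].
L⁴ = P·diag(256, 16, 256)·P⁻¹ = [[256, 0, 0], [-2160, 16, -960], [0, 0, 256]].
The requested entry is 256.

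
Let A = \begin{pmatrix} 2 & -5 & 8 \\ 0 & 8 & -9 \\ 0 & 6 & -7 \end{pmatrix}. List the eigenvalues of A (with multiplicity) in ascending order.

Characteristic polynomial: p(μ) = μ^3 - 3μ^2 + 4 = (μ - 2)^2(μ + 1).
Roots (with multiplicity): -1, 2, 2.

-1, 2, 2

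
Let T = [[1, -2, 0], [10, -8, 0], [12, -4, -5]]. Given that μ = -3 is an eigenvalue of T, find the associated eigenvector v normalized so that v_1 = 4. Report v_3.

8

T + 3I = [[4, -2, 0], [10, -5, 0], [12, -4, -2]].
Solving (T + 3I)v = 0 gives the eigenspace spanned by (4, 8, 8).
With v_1 = 4, v = (4, 8, 8), so v_3 = 8.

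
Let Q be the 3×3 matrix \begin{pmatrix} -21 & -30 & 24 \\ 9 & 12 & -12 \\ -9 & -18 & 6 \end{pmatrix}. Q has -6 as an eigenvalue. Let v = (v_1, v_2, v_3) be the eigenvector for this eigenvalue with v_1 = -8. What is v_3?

0

Q + 6I = [[-15, -30, 24], [9, 18, -12], [-9, -18, 12]].
Solving (Q + 6I)v = 0 gives the eigenspace spanned by (-8, 4, 0).
With v_1 = -8, v = (-8, 4, 0), so v_3 = 0.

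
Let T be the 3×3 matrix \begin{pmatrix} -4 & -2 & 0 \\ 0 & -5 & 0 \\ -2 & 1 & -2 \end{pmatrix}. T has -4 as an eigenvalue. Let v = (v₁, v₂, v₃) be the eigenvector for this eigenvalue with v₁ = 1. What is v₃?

T + 4I = [[0, -2, 0], [0, -1, 0], [-2, 1, 2]].
Solving (T + 4I)v = 0 gives the eigenspace spanned by (1, 0, 1).
With v₁ = 1, v = (1, 0, 1), so v₃ = 1.

1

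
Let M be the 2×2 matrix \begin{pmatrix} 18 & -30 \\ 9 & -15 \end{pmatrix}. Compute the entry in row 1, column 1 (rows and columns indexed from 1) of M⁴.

486

Characteristic polynomial: t^2 - 3t = t(t - 3), so the eigenvalues are 0, 3.
t=3: eigenvector (2, 1).
t=0: eigenvector (-5, -3).
P = [[2, -5], [1, -3]], D = diag(3, 0), P⁻¹ = [[3, -5], [1, -2]].
M⁴ = P·diag(81, 0)·P⁻¹ = [[486, -810], [243, -405]].
The requested entry is 486.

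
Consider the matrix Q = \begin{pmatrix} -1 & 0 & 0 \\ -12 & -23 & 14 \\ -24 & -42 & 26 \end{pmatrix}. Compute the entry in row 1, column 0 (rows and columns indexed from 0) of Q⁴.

Characteristic polynomial: μ^3 - 2μ^2 - 13μ - 10 = (μ - 5)(μ + 1)(μ + 2), so the eigenvalues are -2, -1, 5.
μ=-2: eigenvector (0, -2, -3).
μ=5: eigenvector (0, 1, 2).
μ=-1: eigenvector (1, 2, 4).
P = [[0, 0, 1], [-2, 1, 2], [-3, 2, 4]], D = diag(-2, 5, -1), P⁻¹ = [[0, -2, 1], [-2, -3, 2], [1, 0, 0]].
Q⁴ = P·diag(16, 625, 1)·P⁻¹ = [[1, 0, 0], [-1248, -1811, 1218], [-2496, -3654, 2452]].
The requested entry is -1248.

-1248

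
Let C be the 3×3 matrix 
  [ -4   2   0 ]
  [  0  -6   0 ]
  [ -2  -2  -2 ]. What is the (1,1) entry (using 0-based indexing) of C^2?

36

Characteristic polynomial: μ^3 + 12μ^2 + 44μ + 48 = (μ + 2)(μ + 4)(μ + 6), so the eigenvalues are -6, -4, -2.
μ=-4: eigenvector (1, 0, 1).
μ=-2: eigenvector (0, 0, 1).
μ=-6: eigenvector (-1, 1, 0).
P = [[1, 0, -1], [0, 0, 1], [1, 1, 0]], D = diag(-4, -2, -6), P⁻¹ = [[1, 1, 0], [-1, -1, 1], [0, 1, 0]].
C² = P·diag(16, 4, 36)·P⁻¹ = [[16, -20, 0], [0, 36, 0], [12, 12, 4]].
The requested entry is 36.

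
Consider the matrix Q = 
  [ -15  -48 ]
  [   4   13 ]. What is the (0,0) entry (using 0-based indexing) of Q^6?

Characteristic polynomial: μ^2 + 2μ - 3 = (μ - 1)(μ + 3), so the eigenvalues are -3, 1.
μ=-3: eigenvector (4, -1).
μ=1: eigenvector (-3, 1).
P = [[4, -3], [-1, 1]], D = diag(-3, 1), P⁻¹ = [[1, 3], [1, 4]].
Q⁶ = P·diag(729, 1)·P⁻¹ = [[2913, 8736], [-728, -2183]].
The requested entry is 2913.

2913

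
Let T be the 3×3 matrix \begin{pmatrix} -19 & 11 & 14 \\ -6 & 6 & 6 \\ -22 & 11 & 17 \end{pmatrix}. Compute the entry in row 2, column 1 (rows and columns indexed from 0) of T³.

Characteristic polynomial: λ^3 - 4λ^2 - 27λ + 90 = (λ - 6)(λ - 3)(λ + 5), so the eigenvalues are -5, 3, 6.
λ=3: eigenvector (1, 2, 0).
λ=6: eigenvector (1, 1, 1).
λ=-5: eigenvector (1, 0, 1).
P = [[1, 1, 1], [2, 1, 0], [0, 1, 1]], D = diag(3, 6, -5), P⁻¹ = [[1, 0, -1], [-2, 1, 2], [2, -1, -1]].
T³ = P·diag(27, 216, -125)·P⁻¹ = [[-655, 341, 530], [-378, 216, 378], [-682, 341, 557]].
The requested entry is 341.

341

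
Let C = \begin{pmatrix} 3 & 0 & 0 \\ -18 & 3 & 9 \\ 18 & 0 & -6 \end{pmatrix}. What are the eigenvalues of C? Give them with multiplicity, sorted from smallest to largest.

-6, 3, 3

Characteristic polynomial: p(λ) = λ^3 - 27λ + 54 = (λ - 3)^2(λ + 6).
Roots (with multiplicity): -6, 3, 3.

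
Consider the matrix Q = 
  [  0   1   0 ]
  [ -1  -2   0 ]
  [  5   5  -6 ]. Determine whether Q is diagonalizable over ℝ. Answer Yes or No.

Characteristic polynomial: p(s) = s^3 + 8s^2 + 13s + 6 = (s + 1)^2(s + 6).
s = -1 has algebraic multiplicity 2; rank(Q + 1I) = 2, so geometric multiplicity = 1.
Geometric multiplicity < algebraic multiplicity, so Q is not diagonalizable.

No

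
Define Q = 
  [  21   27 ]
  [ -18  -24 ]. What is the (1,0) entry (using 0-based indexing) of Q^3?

-486

Characteristic polynomial: t^2 + 3t - 18 = (t - 3)(t + 6), so the eigenvalues are -6, 3.
t=-6: eigenvector (1, -1).
t=3: eigenvector (3, -2).
P = [[1, 3], [-1, -2]], D = diag(-6, 3), P⁻¹ = [[-2, -3], [1, 1]].
Q³ = P·diag(-216, 27)·P⁻¹ = [[513, 729], [-486, -702]].
The requested entry is -486.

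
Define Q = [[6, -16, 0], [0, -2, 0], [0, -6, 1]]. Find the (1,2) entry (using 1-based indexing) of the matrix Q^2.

Characteristic polynomial: s^3 - 5s^2 - 8s + 12 = (s - 6)(s - 1)(s + 2), so the eigenvalues are -2, 1, 6.
s=6: eigenvector (1, 0, 0).
s=-2: eigenvector (2, 1, 2).
s=1: eigenvector (0, 0, 1).
P = [[1, 2, 0], [0, 1, 0], [0, 2, 1]], D = diag(6, -2, 1), P⁻¹ = [[1, -2, 0], [0, 1, 0], [0, -2, 1]].
Q² = P·diag(36, 4, 1)·P⁻¹ = [[36, -64, 0], [0, 4, 0], [0, 6, 1]].
The requested entry is -64.

-64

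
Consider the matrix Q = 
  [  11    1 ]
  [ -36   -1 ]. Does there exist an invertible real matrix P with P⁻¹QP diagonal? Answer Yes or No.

Characteristic polynomial: p(t) = t^2 - 10t + 25 = (t - 5)^2.
t = 5 has algebraic multiplicity 2; rank(Q − 5I) = 1, so geometric multiplicity = 1.
Geometric multiplicity < algebraic multiplicity, so Q is not diagonalizable.

No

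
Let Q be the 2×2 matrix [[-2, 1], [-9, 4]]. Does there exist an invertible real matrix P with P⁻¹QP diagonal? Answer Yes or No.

No

Characteristic polynomial: p(s) = s^2 - 2s + 1 = (s - 1)^2.
s = 1 has algebraic multiplicity 2; rank(Q − 1I) = 1, so geometric multiplicity = 1.
Geometric multiplicity < algebraic multiplicity, so Q is not diagonalizable.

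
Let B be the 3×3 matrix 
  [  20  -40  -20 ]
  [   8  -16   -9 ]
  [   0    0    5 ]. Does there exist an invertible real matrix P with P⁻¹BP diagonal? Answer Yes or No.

Characteristic polynomial: p(t) = t^3 - 9t^2 + 20t = t(t - 5)(t - 4).
All 3 eigenvalues are distinct, so B is diagonalizable.

Yes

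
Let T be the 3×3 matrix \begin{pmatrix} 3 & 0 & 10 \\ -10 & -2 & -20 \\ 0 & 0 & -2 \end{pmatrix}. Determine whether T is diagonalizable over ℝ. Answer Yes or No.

Characteristic polynomial: p(s) = s^3 + s^2 - 8s - 12 = (s - 3)(s + 2)^2.
s = -2 has algebraic multiplicity 2; rank(T + 2I) = 1, so geometric multiplicity = 2.
Every eigenvalue has geometric = algebraic multiplicity, so T is diagonalizable.

Yes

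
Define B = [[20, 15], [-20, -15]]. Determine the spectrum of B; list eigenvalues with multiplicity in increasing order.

Characteristic polynomial: p(λ) = λ^2 - 5λ = λ(λ - 5).
Roots (with multiplicity): 0, 5.

0, 5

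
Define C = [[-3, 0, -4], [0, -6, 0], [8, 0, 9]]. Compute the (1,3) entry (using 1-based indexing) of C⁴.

-624

Characteristic polynomial: r^3 - 31r + 30 = (r - 5)(r - 1)(r + 6), so the eigenvalues are -6, 1, 5.
r=-6: eigenvector (0, 1, 0).
r=1: eigenvector (1, 0, -1).
r=5: eigenvector (-1, 0, 2).
P = [[0, 1, -1], [1, 0, 0], [0, -1, 2]], D = diag(-6, 1, 5), P⁻¹ = [[0, 1, 0], [2, 0, 1], [1, 0, 1]].
C⁴ = P·diag(1296, 1, 625)·P⁻¹ = [[-623, 0, -624], [0, 1296, 0], [1248, 0, 1249]].
The requested entry is -624.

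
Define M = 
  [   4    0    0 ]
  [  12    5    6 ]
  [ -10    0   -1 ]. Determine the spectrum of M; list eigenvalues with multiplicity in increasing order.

-1, 4, 5

Characteristic polynomial: p(s) = s^3 - 8s^2 + 11s + 20 = (s - 5)(s - 4)(s + 1).
Roots (with multiplicity): -1, 4, 5.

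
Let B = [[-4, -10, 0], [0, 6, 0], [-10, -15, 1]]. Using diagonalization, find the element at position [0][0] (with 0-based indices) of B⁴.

256

Characteristic polynomial: r^3 - 3r^2 - 22r + 24 = (r - 6)(r - 1)(r + 4), so the eigenvalues are -4, 1, 6.
r=-4: eigenvector (1, 0, 2).
r=6: eigenvector (-1, 1, -1).
r=1: eigenvector (0, 0, 1).
P = [[1, -1, 0], [0, 1, 0], [2, -1, 1]], D = diag(-4, 6, 1), P⁻¹ = [[1, 1, 0], [0, 1, 0], [-2, -1, 1]].
B⁴ = P·diag(256, 1296, 1)·P⁻¹ = [[256, -1040, 0], [0, 1296, 0], [510, -785, 1]].
The requested entry is 256.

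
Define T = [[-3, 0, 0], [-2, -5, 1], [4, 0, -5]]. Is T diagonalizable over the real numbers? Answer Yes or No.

Characteristic polynomial: p(r) = r^3 + 13r^2 + 55r + 75 = (r + 3)(r + 5)^2.
r = -5 has algebraic multiplicity 2; rank(T + 5I) = 2, so geometric multiplicity = 1.
Geometric multiplicity < algebraic multiplicity, so T is not diagonalizable.

No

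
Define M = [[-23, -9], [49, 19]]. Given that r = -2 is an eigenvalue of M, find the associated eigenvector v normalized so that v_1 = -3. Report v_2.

M + 2I = [[-21, -9], [49, 21]].
Solving (M + 2I)v = 0 gives the eigenspace spanned by (-3, 7).
With v_1 = -3, v = (-3, 7), so v_2 = 7.

7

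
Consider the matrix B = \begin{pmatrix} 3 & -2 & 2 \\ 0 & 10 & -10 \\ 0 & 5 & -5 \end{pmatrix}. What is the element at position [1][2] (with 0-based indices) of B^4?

-1250

Characteristic polynomial: r^3 - 8r^2 + 15r = r(r - 5)(r - 3), so the eigenvalues are 0, 3, 5.
r=3: eigenvector (1, 0, 0).
r=0: eigenvector (0, 1, 1).
r=5: eigenvector (1, -2, -1).
P = [[1, 0, 1], [0, 1, -2], [0, 1, -1]], D = diag(3, 0, 5), P⁻¹ = [[1, 1, -1], [0, -1, 2], [0, -1, 1]].
B⁴ = P·diag(81, 0, 625)·P⁻¹ = [[81, -544, 544], [0, 1250, -1250], [0, 625, -625]].
The requested entry is -1250.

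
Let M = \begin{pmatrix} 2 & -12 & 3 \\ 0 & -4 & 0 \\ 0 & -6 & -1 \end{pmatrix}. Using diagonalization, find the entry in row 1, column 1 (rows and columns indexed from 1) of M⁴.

16

Characteristic polynomial: r^3 + 3r^2 - 6r - 8 = (r - 2)(r + 1)(r + 4), so the eigenvalues are -4, -1, 2.
r=2: eigenvector (1, 0, 0).
r=-4: eigenvector (1, 1, 2).
r=-1: eigenvector (-1, 0, 1).
P = [[1, 1, -1], [0, 1, 0], [0, 2, 1]], D = diag(2, -4, -1), P⁻¹ = [[1, -3, 1], [0, 1, 0], [0, -2, 1]].
M⁴ = P·diag(16, 256, 1)·P⁻¹ = [[16, 210, 15], [0, 256, 0], [0, 510, 1]].
The requested entry is 16.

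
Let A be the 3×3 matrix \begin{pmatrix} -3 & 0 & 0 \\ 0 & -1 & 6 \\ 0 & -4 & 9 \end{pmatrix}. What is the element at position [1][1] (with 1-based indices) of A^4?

81

Characteristic polynomial: λ^3 - 5λ^2 - 9λ + 45 = (λ - 5)(λ - 3)(λ + 3), so the eigenvalues are -3, 3, 5.
λ=-3: eigenvector (1, 0, 0).
λ=3: eigenvector (0, -3, -2).
λ=5: eigenvector (0, -1, -1).
P = [[1, 0, 0], [0, -3, -1], [0, -2, -1]], D = diag(-3, 3, 5), P⁻¹ = [[1, 0, 0], [0, -1, 1], [0, 2, -3]].
A⁴ = P·diag(81, 81, 625)·P⁻¹ = [[81, 0, 0], [0, -1007, 1632], [0, -1088, 1713]].
The requested entry is 81.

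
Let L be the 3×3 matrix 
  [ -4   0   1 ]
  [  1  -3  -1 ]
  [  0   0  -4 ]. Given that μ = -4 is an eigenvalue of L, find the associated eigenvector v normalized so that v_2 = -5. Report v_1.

5

L + 4I = [[0, 0, 1], [1, 1, -1], [0, 0, 0]].
Solving (L + 4I)v = 0 gives the eigenspace spanned by (5, -5, 0).
With v_2 = -5, v = (5, -5, 0), so v_1 = 5.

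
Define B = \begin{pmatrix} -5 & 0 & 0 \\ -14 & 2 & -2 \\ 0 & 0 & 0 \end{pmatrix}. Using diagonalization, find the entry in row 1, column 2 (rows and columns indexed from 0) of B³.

Characteristic polynomial: λ^3 + 3λ^2 - 10λ = λ(λ - 2)(λ + 5), so the eigenvalues are -5, 0, 2.
λ=-5: eigenvector (1, 2, 0).
λ=2: eigenvector (0, 1, 0).
λ=0: eigenvector (0, 1, 1).
P = [[1, 0, 0], [2, 1, 1], [0, 0, 1]], D = diag(-5, 2, 0), P⁻¹ = [[1, 0, 0], [-2, 1, -1], [0, 0, 1]].
B³ = P·diag(-125, 8, 0)·P⁻¹ = [[-125, 0, 0], [-266, 8, -8], [0, 0, 0]].
The requested entry is -8.

-8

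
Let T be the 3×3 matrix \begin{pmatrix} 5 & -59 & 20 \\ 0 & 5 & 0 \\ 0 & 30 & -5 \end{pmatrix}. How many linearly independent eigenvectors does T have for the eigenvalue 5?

T − 5I = [[0, -59, 20], [0, 0, 0], [0, 30, -10]].
This matrix has rank 2, so its null space has dimension 3 − 2 = 1.

1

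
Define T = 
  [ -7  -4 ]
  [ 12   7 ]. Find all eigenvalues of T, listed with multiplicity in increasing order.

-1, 1

Characteristic polynomial: p(μ) = μ^2 - 1 = (μ - 1)(μ + 1).
Roots (with multiplicity): -1, 1.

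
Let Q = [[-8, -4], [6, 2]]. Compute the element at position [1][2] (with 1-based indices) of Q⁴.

Characteristic polynomial: r^2 + 6r + 8 = (r + 2)(r + 4), so the eigenvalues are -4, -2.
r=-4: eigenvector (1, -1).
r=-2: eigenvector (-2, 3).
P = [[1, -2], [-1, 3]], D = diag(-4, -2), P⁻¹ = [[3, 2], [1, 1]].
Q⁴ = P·diag(256, 16)·P⁻¹ = [[736, 480], [-720, -464]].
The requested entry is 480.

480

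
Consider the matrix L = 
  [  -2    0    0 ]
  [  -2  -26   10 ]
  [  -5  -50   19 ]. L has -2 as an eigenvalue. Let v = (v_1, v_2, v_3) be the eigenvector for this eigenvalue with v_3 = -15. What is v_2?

-6

L + 2I = [[0, 0, 0], [-2, -24, 10], [-5, -50, 21]].
Solving (L + 2I)v = 0 gives the eigenspace spanned by (-3, -6, -15).
With v_3 = -15, v = (-3, -6, -15), so v_2 = -6.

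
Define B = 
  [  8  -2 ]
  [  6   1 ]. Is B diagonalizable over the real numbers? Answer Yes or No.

Characteristic polynomial: p(λ) = λ^2 - 9λ + 20 = (λ - 5)(λ - 4).
All 2 eigenvalues are distinct, so B is diagonalizable.

Yes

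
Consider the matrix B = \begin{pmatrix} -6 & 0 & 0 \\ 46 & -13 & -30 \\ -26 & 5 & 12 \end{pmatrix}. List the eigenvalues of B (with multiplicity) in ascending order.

Characteristic polynomial: p(s) = s^3 + 7s^2 - 36 = (s - 2)(s + 3)(s + 6).
Roots (with multiplicity): -6, -3, 2.

-6, -3, 2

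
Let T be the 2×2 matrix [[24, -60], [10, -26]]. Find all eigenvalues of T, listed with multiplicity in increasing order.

-6, 4

Characteristic polynomial: p(r) = r^2 + 2r - 24 = (r - 4)(r + 6).
Roots (with multiplicity): -6, 4.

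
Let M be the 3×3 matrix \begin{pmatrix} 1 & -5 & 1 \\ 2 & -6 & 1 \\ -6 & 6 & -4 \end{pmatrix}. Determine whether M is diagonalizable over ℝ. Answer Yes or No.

Characteristic polynomial: p(s) = s^3 + 9s^2 + 24s + 16 = (s + 1)(s + 4)^2.
s = -4 has algebraic multiplicity 2; rank(M + 4I) = 2, so geometric multiplicity = 1.
Geometric multiplicity < algebraic multiplicity, so M is not diagonalizable.

No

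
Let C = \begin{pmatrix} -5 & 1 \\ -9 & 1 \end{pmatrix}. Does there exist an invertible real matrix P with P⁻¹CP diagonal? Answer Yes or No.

No

Characteristic polynomial: p(μ) = μ^2 + 4μ + 4 = (μ + 2)^2.
μ = -2 has algebraic multiplicity 2; rank(C + 2I) = 1, so geometric multiplicity = 1.
Geometric multiplicity < algebraic multiplicity, so C is not diagonalizable.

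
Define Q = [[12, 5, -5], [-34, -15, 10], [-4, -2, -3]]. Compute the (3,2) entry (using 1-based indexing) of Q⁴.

544

Characteristic polynomial: t^3 + 6t^2 - t - 30 = (t - 2)(t + 3)(t + 5), so the eigenvalues are -5, -3, 2.
t=2: eigenvector (1, -2, 0).
t=-5: eigenvector (0, 1, 1).
t=-3: eigenvector (1, -2, 1).
P = [[1, 0, 1], [-2, 1, -2], [0, 1, 1]], D = diag(2, -5, -3), P⁻¹ = [[3, 1, -1], [2, 1, 0], [-2, -1, 1]].
Q⁴ = P·diag(16, 625, 81)·P⁻¹ = [[-114, -65, 65], [1478, 755, -130], [1088, 544, 81]].
The requested entry is 544.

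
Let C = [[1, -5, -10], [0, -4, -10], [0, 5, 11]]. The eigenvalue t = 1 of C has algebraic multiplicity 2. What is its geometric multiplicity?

C − 1I = [[0, -5, -10], [0, -5, -10], [0, 5, 10]].
This matrix has rank 1, so its null space has dimension 3 − 1 = 2.

2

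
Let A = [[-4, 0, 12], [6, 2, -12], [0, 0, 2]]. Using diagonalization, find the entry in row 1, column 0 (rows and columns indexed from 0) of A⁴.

-240

Characteristic polynomial: t^3 - 12t + 16 = (t - 2)^2(t + 4), so the eigenvalues are -4, 2, 2.
t=-4: eigenvector (1, -1, 0).
t=2: eigenvector (2, 0, 1).
t=2: eigenvector (0, 1, 0).
P = [[1, 2, 0], [-1, 0, 1], [0, 1, 0]], D = diag(-4, 2, 2), P⁻¹ = [[1, 0, -2], [0, 0, 1], [1, 1, -2]].
A⁴ = P·diag(256, 16, 16)·P⁻¹ = [[256, 0, -480], [-240, 16, 480], [0, 0, 16]].
The requested entry is -240.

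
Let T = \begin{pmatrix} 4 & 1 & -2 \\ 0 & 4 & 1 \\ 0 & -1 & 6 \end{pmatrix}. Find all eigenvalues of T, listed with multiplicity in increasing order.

4, 5, 5

Characteristic polynomial: p(μ) = μ^3 - 14μ^2 + 65μ - 100 = (μ - 5)^2(μ - 4).
Roots (with multiplicity): 4, 5, 5.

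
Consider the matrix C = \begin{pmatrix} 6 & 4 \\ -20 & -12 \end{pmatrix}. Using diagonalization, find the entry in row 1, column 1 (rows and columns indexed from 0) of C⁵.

Characteristic polynomial: t^2 + 6t + 8 = (t + 2)(t + 4), so the eigenvalues are -4, -2.
t=-2: eigenvector (1, -2).
t=-4: eigenvector (-2, 5).
P = [[1, -2], [-2, 5]], D = diag(-2, -4), P⁻¹ = [[5, 2], [2, 1]].
C⁵ = P·diag(-32, -1024)·P⁻¹ = [[3936, 1984], [-9920, -4992]].
The requested entry is -4992.

-4992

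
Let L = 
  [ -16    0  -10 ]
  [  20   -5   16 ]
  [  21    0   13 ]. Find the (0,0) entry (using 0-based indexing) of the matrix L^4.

Characteristic polynomial: t^3 + 8t^2 + 17t + 10 = (t + 1)(t + 2)(t + 5), so the eigenvalues are -5, -2, -1.
t=-2: eigenvector (5, -4, -7).
t=-5: eigenvector (0, 1, 0).
t=-1: eigenvector (-2, 2, 3).
P = [[5, 0, -2], [-4, 1, 2], [-7, 0, 3]], D = diag(-2, -5, -1), P⁻¹ = [[3, 0, 2], [-2, 1, -2], [7, 0, 5]].
L⁴ = P·diag(16, 625, 1)·P⁻¹ = [[226, 0, 150], [-1428, 625, -1368], [-315, 0, -209]].
The requested entry is 226.

226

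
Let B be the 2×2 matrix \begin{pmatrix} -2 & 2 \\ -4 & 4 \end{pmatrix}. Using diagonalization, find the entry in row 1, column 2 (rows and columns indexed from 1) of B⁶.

Characteristic polynomial: μ^2 - 2μ = μ(μ - 2), so the eigenvalues are 0, 2.
μ=0: eigenvector (-1, -1).
μ=2: eigenvector (-1, -2).
P = [[-1, -1], [-1, -2]], D = diag(0, 2), P⁻¹ = [[-2, 1], [1, -1]].
B⁶ = P·diag(0, 64)·P⁻¹ = [[-64, 64], [-128, 128]].
The requested entry is 64.

64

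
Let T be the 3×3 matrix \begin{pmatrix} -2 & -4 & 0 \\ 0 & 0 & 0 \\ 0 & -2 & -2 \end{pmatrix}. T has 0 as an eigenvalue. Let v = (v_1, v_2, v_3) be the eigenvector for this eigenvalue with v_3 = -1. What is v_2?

T = [[-2, -4, 0], [0, 0, 0], [0, -2, -2]].
Solving (T)v = 0 gives the eigenspace spanned by (-2, 1, -1).
With v_3 = -1, v = (-2, 1, -1), so v_2 = 1.

1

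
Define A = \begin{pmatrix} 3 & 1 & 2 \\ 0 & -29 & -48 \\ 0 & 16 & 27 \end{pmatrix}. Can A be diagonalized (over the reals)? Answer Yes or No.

No

Characteristic polynomial: p(μ) = μ^3 - μ^2 - 21μ + 45 = (μ - 3)^2(μ + 5).
μ = 3 has algebraic multiplicity 2; rank(A − 3I) = 2, so geometric multiplicity = 1.
Geometric multiplicity < algebraic multiplicity, so A is not diagonalizable.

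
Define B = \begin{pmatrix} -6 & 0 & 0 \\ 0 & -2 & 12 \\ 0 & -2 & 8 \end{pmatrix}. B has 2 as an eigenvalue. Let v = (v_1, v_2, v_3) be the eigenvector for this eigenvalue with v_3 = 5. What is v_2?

15

B − 2I = [[-8, 0, 0], [0, -4, 12], [0, -2, 6]].
Solving (B − 2I)v = 0 gives the eigenspace spanned by (0, 15, 5).
With v_3 = 5, v = (0, 15, 5), so v_2 = 15.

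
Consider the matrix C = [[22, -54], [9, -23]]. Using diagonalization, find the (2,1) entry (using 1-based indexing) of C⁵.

Characteristic polynomial: λ^2 + λ - 20 = (λ - 4)(λ + 5), so the eigenvalues are -5, 4.
λ=-5: eigenvector (-2, -1).
λ=4: eigenvector (-3, -1).
P = [[-2, -3], [-1, -1]], D = diag(-5, 4), P⁻¹ = [[1, -3], [-1, 2]].
C⁵ = P·diag(-3125, 1024)·P⁻¹ = [[9322, -24894], [4149, -11423]].
The requested entry is 4149.

4149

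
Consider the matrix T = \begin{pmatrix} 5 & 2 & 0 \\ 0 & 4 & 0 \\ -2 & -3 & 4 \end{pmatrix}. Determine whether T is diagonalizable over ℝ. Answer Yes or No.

Characteristic polynomial: p(μ) = μ^3 - 13μ^2 + 56μ - 80 = (μ - 5)(μ - 4)^2.
μ = 4 has algebraic multiplicity 2; rank(T − 4I) = 2, so geometric multiplicity = 1.
Geometric multiplicity < algebraic multiplicity, so T is not diagonalizable.

No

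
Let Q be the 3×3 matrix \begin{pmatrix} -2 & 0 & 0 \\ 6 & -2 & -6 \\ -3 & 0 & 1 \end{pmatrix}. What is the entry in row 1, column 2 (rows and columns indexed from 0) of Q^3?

-18

Characteristic polynomial: s^3 + 3s^2 - 4 = (s - 1)(s + 2)^2, so the eigenvalues are -2, -2, 1.
s=-2: eigenvector (1, -2, 1).
s=1: eigenvector (0, -2, 1).
s=-2: eigenvector (0, 1, 0).
P = [[1, 0, 0], [-2, -2, 1], [1, 1, 0]], D = diag(-2, 1, -2), P⁻¹ = [[1, 0, 0], [-1, 0, 1], [0, 1, 2]].
Q³ = P·diag(-8, 1, -8)·P⁻¹ = [[-8, 0, 0], [18, -8, -18], [-9, 0, 1]].
The requested entry is -18.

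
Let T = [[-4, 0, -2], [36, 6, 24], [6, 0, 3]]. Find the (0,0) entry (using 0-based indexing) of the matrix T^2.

4

Characteristic polynomial: r^3 - 5r^2 - 6r = r(r - 6)(r + 1), so the eigenvalues are -1, 0, 6.
r=-1: eigenvector (2, 0, -3).
r=6: eigenvector (0, 1, 0).
r=0: eigenvector (1, 2, -2).
P = [[2, 0, 1], [0, 1, 2], [-3, 0, -2]], D = diag(-1, 6, 0), P⁻¹ = [[2, 0, 1], [6, 1, 4], [-3, 0, -2]].
T² = P·diag(1, 36, 0)·P⁻¹ = [[4, 0, 2], [216, 36, 144], [-6, 0, -3]].
The requested entry is 4.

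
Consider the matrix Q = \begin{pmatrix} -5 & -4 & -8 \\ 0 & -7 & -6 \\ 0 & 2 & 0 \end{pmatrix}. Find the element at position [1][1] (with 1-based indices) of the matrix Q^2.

25

Characteristic polynomial: s^3 + 12s^2 + 47s + 60 = (s + 3)(s + 4)(s + 5), so the eigenvalues are -5, -4, -3.
s=-5: eigenvector (1, 0, 0).
s=-4: eigenvector (0, -2, 1).
s=-3: eigenvector (-2, -3, 2).
P = [[1, 0, -2], [0, -2, -3], [0, 1, 2]], D = diag(-5, -4, -3), P⁻¹ = [[1, 2, 4], [0, -2, -3], [0, 1, 2]].
Q² = P·diag(25, 16, 9)·P⁻¹ = [[25, 32, 64], [0, 37, 42], [0, -14, -12]].
The requested entry is 25.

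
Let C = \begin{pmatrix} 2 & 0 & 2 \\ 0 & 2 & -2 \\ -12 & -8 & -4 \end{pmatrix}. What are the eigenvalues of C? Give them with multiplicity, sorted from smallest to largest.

-2, 0, 2

Characteristic polynomial: p(λ) = λ^3 - 4λ = λ(λ - 2)(λ + 2).
Roots (with multiplicity): -2, 0, 2.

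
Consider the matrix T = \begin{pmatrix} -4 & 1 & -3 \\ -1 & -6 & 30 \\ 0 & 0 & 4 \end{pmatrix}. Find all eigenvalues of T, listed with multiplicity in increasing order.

Characteristic polynomial: p(λ) = λ^3 + 6λ^2 - 15λ - 100 = (λ - 4)(λ + 5)^2.
Roots (with multiplicity): -5, -5, 4.

-5, -5, 4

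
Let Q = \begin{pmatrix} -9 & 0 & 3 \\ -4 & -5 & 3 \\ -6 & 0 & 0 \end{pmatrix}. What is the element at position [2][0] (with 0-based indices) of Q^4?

Characteristic polynomial: μ^3 + 14μ^2 + 63μ + 90 = (μ + 3)(μ + 5)(μ + 6), so the eigenvalues are -6, -5, -3.
μ=-3: eigenvector (-1, -1, -2).
μ=-5: eigenvector (0, 1, 0).
μ=-6: eigenvector (1, 1, 1).
P = [[-1, 0, 1], [-1, 1, 1], [-2, 0, 1]], D = diag(-3, -5, -6), P⁻¹ = [[1, 0, -1], [-1, 1, 0], [2, 0, -1]].
Q⁴ = P·diag(81, 625, 1296)·P⁻¹ = [[2511, 0, -1215], [1886, 625, -1215], [2430, 0, -1134]].
The requested entry is 2430.

2430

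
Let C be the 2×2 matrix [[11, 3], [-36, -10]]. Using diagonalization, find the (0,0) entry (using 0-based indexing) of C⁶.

Characteristic polynomial: s^2 - s - 2 = (s - 2)(s + 1), so the eigenvalues are -1, 2.
s=2: eigenvector (1, -3).
s=-1: eigenvector (-1, 4).
P = [[1, -1], [-3, 4]], D = diag(2, -1), P⁻¹ = [[4, 1], [3, 1]].
C⁶ = P·diag(64, 1)·P⁻¹ = [[253, 63], [-756, -188]].
The requested entry is 253.

253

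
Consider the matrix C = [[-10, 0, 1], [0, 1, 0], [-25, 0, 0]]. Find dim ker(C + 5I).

1

C + 5I = [[-5, 0, 1], [0, 6, 0], [-25, 0, 5]].
This matrix has rank 2, so its null space has dimension 3 − 2 = 1.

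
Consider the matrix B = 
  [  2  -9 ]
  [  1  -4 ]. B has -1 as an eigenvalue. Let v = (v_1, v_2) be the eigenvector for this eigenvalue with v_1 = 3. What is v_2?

B + 1I = [[3, -9], [1, -3]].
Solving (B + 1I)v = 0 gives the eigenspace spanned by (3, 1).
With v_1 = 3, v = (3, 1), so v_2 = 1.

1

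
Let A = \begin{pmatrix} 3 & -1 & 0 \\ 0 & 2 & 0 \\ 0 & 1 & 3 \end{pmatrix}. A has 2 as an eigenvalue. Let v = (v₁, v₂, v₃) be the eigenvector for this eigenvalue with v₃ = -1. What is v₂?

1

A − 2I = [[1, -1, 0], [0, 0, 0], [0, 1, 1]].
Solving (A − 2I)v = 0 gives the eigenspace spanned by (1, 1, -1).
With v₃ = -1, v = (1, 1, -1), so v₂ = 1.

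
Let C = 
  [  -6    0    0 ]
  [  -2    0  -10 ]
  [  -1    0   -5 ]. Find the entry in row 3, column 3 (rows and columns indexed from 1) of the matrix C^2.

Characteristic polynomial: μ^3 + 11μ^2 + 30μ = μ(μ + 5)(μ + 6), so the eigenvalues are -6, -5, 0.
μ=-6: eigenvector (1, 2, 1).
μ=0: eigenvector (0, 1, 0).
μ=-5: eigenvector (0, 2, 1).
P = [[1, 0, 0], [2, 1, 2], [1, 0, 1]], D = diag(-6, 0, -5), P⁻¹ = [[1, 0, 0], [0, 1, -2], [-1, 0, 1]].
C² = P·diag(36, 0, 25)·P⁻¹ = [[36, 0, 0], [22, 0, 50], [11, 0, 25]].
The requested entry is 25.

25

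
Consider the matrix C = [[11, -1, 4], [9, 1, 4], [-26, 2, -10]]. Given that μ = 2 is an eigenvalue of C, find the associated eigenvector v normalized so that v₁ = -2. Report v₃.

C − 2I = [[9, -1, 4], [9, -1, 4], [-26, 2, -12]].
Solving (C − 2I)v = 0 gives the eigenspace spanned by (-2, -2, 4).
With v₁ = -2, v = (-2, -2, 4), so v₃ = 4.

4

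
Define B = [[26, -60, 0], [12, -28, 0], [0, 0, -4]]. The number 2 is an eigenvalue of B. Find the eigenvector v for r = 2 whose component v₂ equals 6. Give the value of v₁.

15

B − 2I = [[24, -60, 0], [12, -30, 0], [0, 0, -6]].
Solving (B − 2I)v = 0 gives the eigenspace spanned by (15, 6, 0).
With v₂ = 6, v = (15, 6, 0), so v₁ = 15.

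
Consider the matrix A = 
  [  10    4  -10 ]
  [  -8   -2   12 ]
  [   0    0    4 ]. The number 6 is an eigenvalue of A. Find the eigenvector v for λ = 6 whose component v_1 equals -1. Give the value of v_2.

1

A − 6I = [[4, 4, -10], [-8, -8, 12], [0, 0, -2]].
Solving (A − 6I)v = 0 gives the eigenspace spanned by (-1, 1, 0).
With v_1 = -1, v = (-1, 1, 0), so v_2 = 1.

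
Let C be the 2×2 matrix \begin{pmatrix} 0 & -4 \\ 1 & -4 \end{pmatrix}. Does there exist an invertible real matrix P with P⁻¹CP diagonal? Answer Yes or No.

Characteristic polynomial: p(s) = s^2 + 4s + 4 = (s + 2)^2.
s = -2 has algebraic multiplicity 2; rank(C + 2I) = 1, so geometric multiplicity = 1.
Geometric multiplicity < algebraic multiplicity, so C is not diagonalizable.

No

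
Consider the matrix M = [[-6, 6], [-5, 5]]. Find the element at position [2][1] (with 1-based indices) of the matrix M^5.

-5

Characteristic polynomial: μ^2 + μ = μ(μ + 1), so the eigenvalues are -1, 0.
μ=0: eigenvector (1, 1).
μ=-1: eigenvector (-6, -5).
P = [[1, -6], [1, -5]], D = diag(0, -1), P⁻¹ = [[-5, 6], [-1, 1]].
M⁵ = P·diag(0, -1)·P⁻¹ = [[-6, 6], [-5, 5]].
The requested entry is -5.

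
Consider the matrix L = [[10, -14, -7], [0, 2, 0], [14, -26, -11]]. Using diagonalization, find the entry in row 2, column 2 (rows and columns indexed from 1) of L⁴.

16

Characteristic polynomial: s^3 - s^2 - 14s + 24 = (s - 3)(s - 2)(s + 4), so the eigenvalues are -4, 2, 3.
s=-4: eigenvector (1, 0, 2).
s=2: eigenvector (0, 1, -2).
s=3: eigenvector (-1, 0, -1).
P = [[1, 0, -1], [0, 1, 0], [2, -2, -1]], D = diag(-4, 2, 3), P⁻¹ = [[-1, 2, 1], [0, 1, 0], [-2, 2, 1]].
L⁴ = P·diag(256, 16, 81)·P⁻¹ = [[-94, 350, 175], [0, 16, 0], [-350, 830, 431]].
The requested entry is 16.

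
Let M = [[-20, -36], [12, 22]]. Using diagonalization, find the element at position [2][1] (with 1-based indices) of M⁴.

480

Characteristic polynomial: s^2 - 2s - 8 = (s - 4)(s + 2), so the eigenvalues are -2, 4.
s=4: eigenvector (-3, 2).
s=-2: eigenvector (-2, 1).
P = [[-3, -2], [2, 1]], D = diag(4, -2), P⁻¹ = [[1, 2], [-2, -3]].
M⁴ = P·diag(256, 16)·P⁻¹ = [[-704, -1440], [480, 976]].
The requested entry is 480.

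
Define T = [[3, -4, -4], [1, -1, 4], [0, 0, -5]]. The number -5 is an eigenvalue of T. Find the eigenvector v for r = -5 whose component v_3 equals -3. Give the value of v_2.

T + 5I = [[8, -4, -4], [1, 4, 4], [0, 0, 0]].
Solving (T + 5I)v = 0 gives the eigenspace spanned by (0, 3, -3).
With v_3 = -3, v = (0, 3, -3), so v_2 = 3.

3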